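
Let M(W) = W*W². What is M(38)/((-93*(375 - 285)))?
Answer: -27436/4185 ≈ -6.5558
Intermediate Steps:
M(W) = W³
M(38)/((-93*(375 - 285))) = 38³/((-93*(375 - 285))) = 54872/((-93*90)) = 54872/(-8370) = 54872*(-1/8370) = -27436/4185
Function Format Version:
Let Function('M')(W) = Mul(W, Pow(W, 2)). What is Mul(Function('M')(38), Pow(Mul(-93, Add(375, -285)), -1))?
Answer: Rational(-27436, 4185) ≈ -6.5558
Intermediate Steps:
Function('M')(W) = Pow(W, 3)
Mul(Function('M')(38), Pow(Mul(-93, Add(375, -285)), -1)) = Mul(Pow(38, 3), Pow(Mul(-93, Add(375, -285)), -1)) = Mul(54872, Pow(Mul(-93, 90), -1)) = Mul(54872, Pow(-8370, -1)) = Mul(54872, Rational(-1, 8370)) = Rational(-27436, 4185)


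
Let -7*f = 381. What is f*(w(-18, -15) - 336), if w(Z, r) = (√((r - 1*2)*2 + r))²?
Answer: 20955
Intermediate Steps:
f = -381/7 (f = -⅐*381 = -381/7 ≈ -54.429)
w(Z, r) = -4 + 3*r (w(Z, r) = (√((r - 2)*2 + r))² = (√((-2 + r)*2 + r))² = (√((-4 + 2*r) + r))² = (√(-4 + 3*r))² = -4 + 3*r)
f*(w(-18, -15) - 336) = -381*((-4 + 3*(-15)) - 336)/7 = -381*((-4 - 45) - 336)/7 = -381*(-49 - 336)/7 = -381/7*(-385) = 20955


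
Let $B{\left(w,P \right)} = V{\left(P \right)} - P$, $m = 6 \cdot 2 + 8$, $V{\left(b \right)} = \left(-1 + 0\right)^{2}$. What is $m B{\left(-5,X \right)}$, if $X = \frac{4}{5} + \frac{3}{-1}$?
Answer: $64$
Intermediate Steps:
$X = - \frac{11}{5}$ ($X = 4 \cdot \frac{1}{5} + 3 \left(-1\right) = \frac{4}{5} - 3 = - \frac{11}{5} \approx -2.2$)
$V{\left(b \right)} = 1$ ($V{\left(b \right)} = \left(-1\right)^{2} = 1$)
$m = 20$ ($m = 12 + 8 = 20$)
$B{\left(w,P \right)} = 1 - P$
$m B{\left(-5,X \right)} = 20 \left(1 - - \frac{11}{5}\right) = 20 \left(1 + \frac{11}{5}\right) = 20 \cdot \frac{16}{5} = 64$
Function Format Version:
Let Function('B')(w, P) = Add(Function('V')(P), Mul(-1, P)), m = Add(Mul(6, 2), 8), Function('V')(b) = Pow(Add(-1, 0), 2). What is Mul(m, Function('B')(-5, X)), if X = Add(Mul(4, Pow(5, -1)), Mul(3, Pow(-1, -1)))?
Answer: 64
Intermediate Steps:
X = Rational(-11, 5) (X = Add(Mul(4, Rational(1, 5)), Mul(3, -1)) = Add(Rational(4, 5), -3) = Rational(-11, 5) ≈ -2.2000)
Function('V')(b) = 1 (Function('V')(b) = Pow(-1, 2) = 1)
m = 20 (m = Add(12, 8) = 20)
Function('B')(w, P) = Add(1, Mul(-1, P))
Mul(m, Function('B')(-5, X)) = Mul(20, Add(1, Mul(-1, Rational(-11, 5)))) = Mul(20, Add(1, Rational(11, 5))) = Mul(20, Rational(16, 5)) = 64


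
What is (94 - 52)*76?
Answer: 3192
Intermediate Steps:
(94 - 52)*76 = 42*76 = 3192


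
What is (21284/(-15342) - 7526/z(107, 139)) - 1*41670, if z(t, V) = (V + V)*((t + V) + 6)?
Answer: -3732373933303/89566596 ≈ -41672.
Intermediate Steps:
z(t, V) = 2*V*(6 + V + t) (z(t, V) = (2*V)*((V + t) + 6) = (2*V)*(6 + V + t) = 2*V*(6 + V + t))
(21284/(-15342) - 7526/z(107, 139)) - 1*41670 = (21284/(-15342) - 7526*1/(278*(6 + 139 + 107))) - 1*41670 = (21284*(-1/15342) - 7526/(2*139*252)) - 41670 = (-10642/7671 - 7526/70056) - 41670 = (-10642/7671 - 7526*1/70056) - 41670 = (-10642/7671 - 3763/35028) - 41670 = -133877983/89566596 - 41670 = -3732373933303/89566596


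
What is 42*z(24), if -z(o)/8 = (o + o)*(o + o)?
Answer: -774144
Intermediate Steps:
z(o) = -32*o² (z(o) = -8*(o + o)*(o + o) = -8*2*o*2*o = -32*o²)
42*z(24) = 42*(-32*24²) = 42*(-32*576) = 42*(-18432) = -774144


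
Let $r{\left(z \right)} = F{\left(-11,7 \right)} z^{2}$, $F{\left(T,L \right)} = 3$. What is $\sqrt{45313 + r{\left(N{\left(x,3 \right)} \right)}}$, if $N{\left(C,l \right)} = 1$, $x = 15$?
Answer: $2 \sqrt{11329} \approx 212.88$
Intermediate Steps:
$r{\left(z \right)} = 3 z^{2}$
$\sqrt{45313 + r{\left(N{\left(x,3 \right)} \right)}} = \sqrt{45313 + 3 \cdot 1^{2}} = \sqrt{45313 + 3 \cdot 1} = \sqrt{45313 + 3} = \sqrt{45316} = 2 \sqrt{11329}$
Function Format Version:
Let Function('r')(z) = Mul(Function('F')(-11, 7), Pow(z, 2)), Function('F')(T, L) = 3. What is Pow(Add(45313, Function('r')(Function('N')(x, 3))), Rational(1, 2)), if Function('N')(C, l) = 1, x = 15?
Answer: Mul(2, Pow(11329, Rational(1, 2))) ≈ 212.88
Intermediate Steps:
Function('r')(z) = Mul(3, Pow(z, 2))
Pow(Add(45313, Function('r')(Function('N')(x, 3))), Rational(1, 2)) = Pow(Add(45313, Mul(3, Pow(1, 2))), Rational(1, 2)) = Pow(Add(45313, Mul(3, 1)), Rational(1, 2)) = Pow(Add(45313, 3), Rational(1, 2)) = Pow(45316, Rational(1, 2)) = Mul(2, Pow(11329, Rational(1, 2)))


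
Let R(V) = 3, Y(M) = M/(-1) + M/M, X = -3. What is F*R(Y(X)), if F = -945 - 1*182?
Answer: -3381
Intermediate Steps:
F = -1127 (F = -945 - 182 = -1127)
Y(M) = 1 - M (Y(M) = M*(-1) + 1 = -M + 1 = 1 - M)
F*R(Y(X)) = -1127*3 = -3381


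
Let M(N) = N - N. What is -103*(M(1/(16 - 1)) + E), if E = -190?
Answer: 19570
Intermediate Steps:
M(N) = 0
-103*(M(1/(16 - 1)) + E) = -103*(0 - 190) = -103*(-190) = 19570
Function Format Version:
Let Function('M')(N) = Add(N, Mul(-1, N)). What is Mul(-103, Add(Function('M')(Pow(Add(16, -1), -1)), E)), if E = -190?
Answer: 19570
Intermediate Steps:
Function('M')(N) = 0
Mul(-103, Add(Function('M')(Pow(Add(16, -1), -1)), E)) = Mul(-103, Add(0, -190)) = Mul(-103, -190) = 19570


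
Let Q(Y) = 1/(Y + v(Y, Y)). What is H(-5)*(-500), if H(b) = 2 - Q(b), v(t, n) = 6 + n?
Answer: -1125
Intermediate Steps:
Q(Y) = 1/(6 + 2*Y) (Q(Y) = 1/(Y + (6 + Y)) = 1/(6 + 2*Y))
H(b) = 2 - 1/(2*(3 + b))
H(-5)*(-500) = ((11 + 4*(-5))/(2*(3 - 5)))*(-500) = ((1/2)*(11 - 20)/(-2))*(-500) = ((1/2)*(-1/2)*(-9))*(-500) = (9/4)*(-500) = -1125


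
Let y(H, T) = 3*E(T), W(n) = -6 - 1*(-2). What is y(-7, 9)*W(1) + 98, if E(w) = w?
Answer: -10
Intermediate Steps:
W(n) = -4 (W(n) = -6 + 2 = -4)
y(H, T) = 3*T
y(-7, 9)*W(1) + 98 = (3*9)*(-4) + 98 = 27*(-4) + 98 = -108 + 98 = -10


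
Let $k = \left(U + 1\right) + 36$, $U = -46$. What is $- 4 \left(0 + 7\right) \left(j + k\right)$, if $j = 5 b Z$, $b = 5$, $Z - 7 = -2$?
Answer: $-3248$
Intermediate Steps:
$Z = 5$ ($Z = 7 - 2 = 5$)
$j = 125$ ($j = 5 \cdot 5 \cdot 5 = 25 \cdot 5 = 125$)
$k = -9$ ($k = \left(-46 + 1\right) + 36 = -45 + 36 = -9$)
$- 4 \left(0 + 7\right) \left(j + k\right) = - 4 \left(0 + 7\right) \left(125 - 9\right) = \left(-4\right) 7 \cdot 116 = \left(-28\right) 116 = -3248$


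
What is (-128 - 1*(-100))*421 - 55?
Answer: -11843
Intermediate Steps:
(-128 - 1*(-100))*421 - 55 = (-128 + 100)*421 - 55 = -28*421 - 55 = -11788 - 55 = -11843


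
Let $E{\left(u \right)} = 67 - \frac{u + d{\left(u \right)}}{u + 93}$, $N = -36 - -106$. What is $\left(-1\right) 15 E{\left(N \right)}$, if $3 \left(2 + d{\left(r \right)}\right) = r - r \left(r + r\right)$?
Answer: $- \frac{211445}{163} \approx -1297.2$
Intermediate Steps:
$d{\left(r \right)} = -2 - \frac{2 r^{2}}{3} + \frac{r}{3}$ ($d{\left(r \right)} = -2 + \frac{r - r \left(r + r\right)}{3} = -2 + \frac{r - r 2 r}{3} = -2 + \frac{r - 2 r^{2}}{3} = -2 - \left(- \frac{r}{3} + \frac{2 r^{2}}{3}\right) = -2 - \frac{2 r^{2}}{3} + \frac{r}{3}$)
$N = 70$ ($N = -36 + 106 = 70$)
$E{\left(u \right)} = 67 - \frac{-2 - \frac{2 u^{2}}{3} + \frac{4 u}{3}}{93 + u}$ ($E{\left(u \right)} = 67 - \frac{u - \left(2 - \frac{u}{3} + \frac{2 u^{2}}{3}\right)}{u + 93} = 67 - \frac{-2 - \frac{2 u^{2}}{3} + \frac{4 u}{3}}{93 + u}$)
$\left(-1\right) 15 E{\left(N \right)} = \left(-1\right) 15 \frac{18699 + 2 \cdot 70^{2} + 197 \cdot 70}{3 \left(93 + 70\right)} = - 15 \frac{18699 + 2 \cdot 4900 + 13790}{3 \cdot 163} = - 15 \cdot \frac{1}{3} \cdot \frac{1}{163} \left(18699 + 9800 + 13790\right) = - 15 \cdot \frac{1}{3} \cdot \frac{1}{163} \cdot 42289 = \left(-15\right) \frac{42289}{489} = - \frac{211445}{163}$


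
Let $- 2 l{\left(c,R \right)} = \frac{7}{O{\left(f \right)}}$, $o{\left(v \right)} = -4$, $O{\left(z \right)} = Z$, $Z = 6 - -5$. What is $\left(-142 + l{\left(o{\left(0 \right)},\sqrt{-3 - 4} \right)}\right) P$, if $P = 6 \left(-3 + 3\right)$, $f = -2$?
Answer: $0$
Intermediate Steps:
$Z = 11$ ($Z = 6 + 5 = 11$)
$O{\left(z \right)} = 11$
$l{\left(c,R \right)} = - \frac{7}{22}$ ($l{\left(c,R \right)} = - \frac{7 \cdot \frac{1}{11}}{2} = \left(- \frac{1}{2}\right) \frac{7}{11} = - \frac{7}{22}$)
$P = 0$ ($P = 6 \cdot 0 = 0$)
$\left(-142 + l{\left(o{\left(0 \right)},\sqrt{-3 - 4} \right)}\right) P = \left(-142 - \frac{7}{22}\right) 0 = \left(- \frac{3131}{22}\right) 0 = 0$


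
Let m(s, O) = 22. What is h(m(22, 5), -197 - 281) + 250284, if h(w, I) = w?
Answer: 250306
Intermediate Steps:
h(m(22, 5), -197 - 281) + 250284 = 22 + 250284 = 250306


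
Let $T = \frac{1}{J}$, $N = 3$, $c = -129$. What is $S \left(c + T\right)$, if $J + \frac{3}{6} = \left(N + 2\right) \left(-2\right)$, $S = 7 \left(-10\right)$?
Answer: $\frac{27110}{3} \approx 9036.7$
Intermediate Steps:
$S = -70$
$J = - \frac{21}{2}$ ($J = - \frac{1}{2} + \left(3 + 2\right) \left(-2\right) = - \frac{1}{2} + 5 \left(-2\right) = - \frac{1}{2} - 10 = - \frac{21}{2} \approx -10.5$)
$T = - \frac{2}{21}$ ($T = \frac{1}{- \frac{21}{2}} = - \frac{2}{21} \approx -0.095238$)
$S \left(c + T\right) = - 70 \left(-129 - \frac{2}{21}\right) = \left(-70\right) \left(- \frac{2711}{21}\right) = \frac{27110}{3}$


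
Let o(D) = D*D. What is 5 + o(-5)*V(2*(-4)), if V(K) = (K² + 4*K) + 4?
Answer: 905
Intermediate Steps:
V(K) = 4 + K² + 4*K
o(D) = D²
5 + o(-5)*V(2*(-4)) = 5 + (-5)²*(4 + (2*(-4))² + 4*(2*(-4))) = 5 + 25*(4 + (-8)² + 4*(-8)) = 5 + 25*(4 + 64 - 32) = 5 + 25*36 = 5 + 900 = 905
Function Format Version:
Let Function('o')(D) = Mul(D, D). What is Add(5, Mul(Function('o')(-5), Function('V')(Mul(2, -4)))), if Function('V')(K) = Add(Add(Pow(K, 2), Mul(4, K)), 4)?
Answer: 905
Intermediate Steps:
Function('V')(K) = Add(4, Pow(K, 2), Mul(4, K))
Function('o')(D) = Pow(D, 2)
Add(5, Mul(Function('o')(-5), Function('V')(Mul(2, -4)))) = Add(5, Mul(Pow(-5, 2), Add(4, Pow(Mul(2, -4), 2), Mul(4, Mul(2, -4))))) = Add(5, Mul(25, Add(4, Pow(-8, 2), Mul(4, -8)))) = Add(5, Mul(25, Add(4, 64, -32))) = Add(5, Mul(25, 36)) = Add(5, 900) = 905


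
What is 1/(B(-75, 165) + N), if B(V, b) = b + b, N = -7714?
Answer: -1/7384 ≈ -0.00013543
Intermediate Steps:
B(V, b) = 2*b
1/(B(-75, 165) + N) = 1/(2*165 - 7714) = 1/(330 - 7714) = 1/(-7384) = -1/7384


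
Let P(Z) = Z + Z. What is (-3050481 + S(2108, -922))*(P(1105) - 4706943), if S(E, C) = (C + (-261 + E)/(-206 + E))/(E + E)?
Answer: 6769639320168045761/471696 ≈ 1.4352e+13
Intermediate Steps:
P(Z) = 2*Z
S(E, C) = (C + (-261 + E)/(-206 + E))/(2*E) (S(E, C) = (C + (-261 + E)/(-206 + E))/((2*E)) = (C + (-261 + E)/(-206 + E))*(1/(2*E)) = (C + (-261 + E)/(-206 + E))/(2*E))
(-3050481 + S(2108, -922))*(P(1105) - 4706943) = (-3050481 + (½)*(-261 + 2108 - 206*(-922) - 922*2108)/(2108*(-206 + 2108)))*(2*1105 - 4706943) = (-3050481 + (½)*(1/2108)*(-261 + 2108 + 189932 - 1943576)/1902)*(2210 - 4706943) = (-3050481 + (½)*(1/2108)*(1/1902)*(-1751797))*(-4704733) = (-3050481 - 1751797/8018832)*(-4704733) = -24461296409989/8018832*(-4704733) = 6769639320168045761/471696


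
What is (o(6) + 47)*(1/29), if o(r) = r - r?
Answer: 47/29 ≈ 1.6207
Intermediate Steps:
o(r) = 0
(o(6) + 47)*(1/29) = (0 + 47)*(1/29) = 47*(1*(1/29)) = 47*(1/29) = 47/29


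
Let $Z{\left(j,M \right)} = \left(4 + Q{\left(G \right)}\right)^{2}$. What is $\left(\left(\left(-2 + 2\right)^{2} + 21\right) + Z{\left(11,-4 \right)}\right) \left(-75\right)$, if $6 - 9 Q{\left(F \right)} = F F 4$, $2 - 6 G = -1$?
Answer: $- \frac{84550}{27} \approx -3131.5$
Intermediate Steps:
$G = \frac{1}{2}$ ($G = \frac{1}{3} - - \frac{1}{6} = \frac{1}{3} + \frac{1}{6} = \frac{1}{2} \approx 0.5$)
$Q{\left(F \right)} = \frac{2}{3} - \frac{4 F^{2}}{9}$ ($Q{\left(F \right)} = \frac{2}{3} - \frac{F F 4}{9} = \frac{2}{3} - \frac{F^{2} \cdot 4}{9} = \frac{2}{3} - \frac{4 F^{2}}{9}$)
$Z{\left(j,M \right)} = \frac{1681}{81}$ ($Z{\left(j,M \right)} = \left(4 + \left(\frac{2}{3} - \frac{4}{9 \cdot 4}\right)\right)^{2} = \left(4 + \left(\frac{2}{3} - \frac{1}{9}\right)\right)^{2} = \left(4 + \frac{5}{9}\right)^{2} = \left(\frac{41}{9}\right)^{2} = \frac{1681}{81}$)
$\left(\left(\left(-2 + 2\right)^{2} + 21\right) + Z{\left(11,-4 \right)}\right) \left(-75\right) = \left(\left(\left(-2 + 2\right)^{2} + 21\right) + \frac{1681}{81}\right) \left(-75\right) = \left(\left(0^{2} + 21\right) + \frac{1681}{81}\right) \left(-75\right) = \left(\left(0 + 21\right) + \frac{1681}{81}\right) \left(-75\right) = \left(21 + \frac{1681}{81}\right) \left(-75\right) = \frac{3382}{81} \left(-75\right) = - \frac{84550}{27}$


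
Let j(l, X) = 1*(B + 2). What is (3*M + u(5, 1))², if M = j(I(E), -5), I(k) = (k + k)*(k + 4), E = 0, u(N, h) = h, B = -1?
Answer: 16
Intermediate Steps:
I(k) = 2*k*(4 + k) (I(k) = (2*k)*(4 + k) = 2*k*(4 + k))
j(l, X) = 1 (j(l, X) = 1*(-1 + 2) = 1*1 = 1)
M = 1
(3*M + u(5, 1))² = (3*1 + 1)² = (3 + 1)² = 4² = 16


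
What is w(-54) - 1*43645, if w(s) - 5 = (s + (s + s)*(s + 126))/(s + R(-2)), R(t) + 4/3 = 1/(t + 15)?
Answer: -18747766/431 ≈ -43498.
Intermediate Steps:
R(t) = -4/3 + 1/(15 + t) (R(t) = -4/3 + 1/(t + 15) = -4/3 + 1/(15 + t))
w(s) = 5 + (s + 2*s*(126 + s))/(-49/39 + s) (w(s) = 5 + (s + (s + s)*(s + 126))/(s + (-57 - 4*(-2))/(3*(15 - 2))) = 5 + (s + (2*s)*(126 + s))/(s + (⅓)*(-57 + 8)/13) = 5 + (s + 2*s*(126 + s))/(s + (⅓)*(1/13)*(-49)) = 5 + (s + 2*s*(126 + s))/(s - 49/39) = 5 + (s + 2*s*(126 + s))/(-49/39 + s))
w(-54) - 1*43645 = (-245 + 78*(-54)² + 10062*(-54))/(-49 + 39*(-54)) - 1*43645 = (-245 + 78*2916 - 543348)/(-49 - 2106) - 43645 = (-245 + 227448 - 543348)/(-2155) - 43645 = -1/2155*(-316145) - 43645 = 63229/431 - 43645 = -18747766/431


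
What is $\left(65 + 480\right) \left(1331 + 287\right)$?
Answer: $881810$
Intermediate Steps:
$\left(65 + 480\right) \left(1331 + 287\right) = 545 \cdot 1618 = 881810$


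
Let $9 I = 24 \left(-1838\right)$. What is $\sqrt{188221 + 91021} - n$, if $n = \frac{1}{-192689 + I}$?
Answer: $\frac{3}{592771} + \sqrt{279242} \approx 528.43$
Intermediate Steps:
$I = - \frac{14704}{3}$ ($I = \frac{24 \left(-1838\right)}{9} = \frac{1}{9} \left(-44112\right) = - \frac{14704}{3} \approx -4901.3$)
$n = - \frac{3}{592771}$ ($n = \frac{1}{-192689 - \frac{14704}{3}} = \frac{1}{- \frac{592771}{3}} = - \frac{3}{592771} \approx -5.061 \cdot 10^{-6}$)
$\sqrt{188221 + 91021} - n = \sqrt{188221 + 91021} - - \frac{3}{592771} = \sqrt{279242} + \frac{3}{592771} = \frac{3}{592771} + \sqrt{279242}$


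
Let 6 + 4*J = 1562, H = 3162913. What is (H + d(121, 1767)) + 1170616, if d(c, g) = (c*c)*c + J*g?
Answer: 6792453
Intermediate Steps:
J = 389 (J = -3/2 + (¼)*1562 = -3/2 + 781/2 = 389)
d(c, g) = c³ + 389*g (d(c, g) = (c*c)*c + 389*g = c²*c + 389*g = c³ + 389*g)
(H + d(121, 1767)) + 1170616 = (3162913 + (121³ + 389*1767)) + 1170616 = (3162913 + (1771561 + 687363)) + 1170616 = (3162913 + 2458924) + 1170616 = 5621837 + 1170616 = 6792453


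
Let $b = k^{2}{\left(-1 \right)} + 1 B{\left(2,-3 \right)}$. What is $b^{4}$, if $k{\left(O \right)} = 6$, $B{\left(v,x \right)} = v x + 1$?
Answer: $923521$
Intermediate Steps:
$B{\left(v,x \right)} = 1 + v x$
$b = 31$ ($b = 6^{2} + 1 \left(1 + 2 \left(-3\right)\right) = 36 + 1 \left(1 - 6\right) = 36 + 1 \left(-5\right) = 36 - 5 = 31$)
$b^{4} = 31^{4} = 923521$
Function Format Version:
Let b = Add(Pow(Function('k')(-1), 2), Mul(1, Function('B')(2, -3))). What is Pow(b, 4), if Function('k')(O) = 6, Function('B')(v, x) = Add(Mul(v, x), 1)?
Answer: 923521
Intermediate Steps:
Function('B')(v, x) = Add(1, Mul(v, x))
b = 31 (b = Add(Pow(6, 2), Mul(1, Add(1, Mul(2, -3)))) = Add(36, Mul(1, Add(1, -6))) = Add(36, Mul(1, -5)) = Add(36, -5) = 31)
Pow(b, 4) = Pow(31, 4) = 923521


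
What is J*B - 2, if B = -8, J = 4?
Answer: -34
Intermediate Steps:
J*B - 2 = 4*(-8) - 2 = -32 - 2 = -34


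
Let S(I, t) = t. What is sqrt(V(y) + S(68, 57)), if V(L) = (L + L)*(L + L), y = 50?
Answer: sqrt(10057) ≈ 100.28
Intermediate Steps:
V(L) = 4*L**2 (V(L) = (2*L)*(2*L) = 4*L**2)
sqrt(V(y) + S(68, 57)) = sqrt(4*50**2 + 57) = sqrt(4*2500 + 57) = sqrt(10000 + 57) = sqrt(10057)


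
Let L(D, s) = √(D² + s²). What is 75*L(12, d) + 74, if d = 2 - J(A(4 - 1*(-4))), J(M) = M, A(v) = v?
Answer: 74 + 450*√5 ≈ 1080.2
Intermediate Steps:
d = -6 (d = 2 - (4 - 1*(-4)) = 2 - (4 + 4) = 2 - 1*8 = 2 - 8 = -6)
75*L(12, d) + 74 = 75*√(12² + (-6)²) + 74 = 75*√(144 + 36) + 74 = 75*√180 + 74 = 75*(6*√5) + 74 = 450*√5 + 74 = 74 + 450*√5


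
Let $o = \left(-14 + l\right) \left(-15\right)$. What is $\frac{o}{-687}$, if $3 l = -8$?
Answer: $- \frac{250}{687} \approx -0.3639$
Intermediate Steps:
$l = - \frac{8}{3}$ ($l = \frac{1}{3} \left(-8\right) = - \frac{8}{3} \approx -2.6667$)
$o = 250$ ($o = \left(-14 - \frac{8}{3}\right) \left(-15\right) = \left(- \frac{50}{3}\right) \left(-15\right) = 250$)
$\frac{o}{-687} = \frac{250}{-687} = 250 \left(- \frac{1}{687}\right) = - \frac{250}{687}$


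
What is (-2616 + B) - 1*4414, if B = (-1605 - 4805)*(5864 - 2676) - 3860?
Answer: -20445970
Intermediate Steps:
B = -20438940 (B = -6410*3188 - 3860 = -20435080 - 3860 = -20438940)
(-2616 + B) - 1*4414 = (-2616 - 20438940) - 1*4414 = -20441556 - 4414 = -20445970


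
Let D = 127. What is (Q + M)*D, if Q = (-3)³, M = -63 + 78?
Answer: -1524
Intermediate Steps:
M = 15
Q = -27
(Q + M)*D = (-27 + 15)*127 = -12*127 = -1524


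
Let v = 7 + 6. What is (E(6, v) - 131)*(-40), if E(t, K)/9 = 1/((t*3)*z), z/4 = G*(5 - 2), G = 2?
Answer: 31435/6 ≈ 5239.2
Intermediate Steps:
z = 24 (z = 4*(2*(5 - 2)) = 4*(2*3) = 4*6 = 24)
v = 13
E(t, K) = 1/(8*t) (E(t, K) = 9/(((t*3)*24)) = 9/(((3*t)*24)) = 9/((72*t)) = 9*(1/(72*t)) = 1/(8*t))
(E(6, v) - 131)*(-40) = ((1/8)/6 - 131)*(-40) = ((1/8)*(1/6) - 131)*(-40) = (1/48 - 131)*(-40) = -6287/48*(-40) = 31435/6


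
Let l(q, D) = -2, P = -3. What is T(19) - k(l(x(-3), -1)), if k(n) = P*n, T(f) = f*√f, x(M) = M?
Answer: -6 + 19*√19 ≈ 76.819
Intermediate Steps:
T(f) = f^(3/2)
k(n) = -3*n
T(19) - k(l(x(-3), -1)) = 19^(3/2) - (-3)*(-2) = 19*√19 - 1*6 = 19*√19 - 6 = -6 + 19*√19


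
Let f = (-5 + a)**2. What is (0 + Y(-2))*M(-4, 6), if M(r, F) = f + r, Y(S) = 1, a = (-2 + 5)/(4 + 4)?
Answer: 1113/64 ≈ 17.391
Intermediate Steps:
a = 3/8 ≈ 0.37500
f = 1369/64 (f = (-5 + 3/8)**2 = (-37/8)**2 = 1369/64 ≈ 21.391)
M(r, F) = 1369/64 + r
(0 + Y(-2))*M(-4, 6) = (0 + 1)*(1369/64 - 4) = 1*(1113/64) = 1113/64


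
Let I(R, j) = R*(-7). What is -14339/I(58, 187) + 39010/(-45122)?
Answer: 45083307/1308538 ≈ 34.453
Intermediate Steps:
I(R, j) = -7*R
-14339/I(58, 187) + 39010/(-45122) = -14339/((-7*58)) + 39010/(-45122) = -14339/(-406) + 39010*(-1/45122) = -14339*(-1/406) - 19505/22561 = 14339/406 - 19505/22561 = 45083307/1308538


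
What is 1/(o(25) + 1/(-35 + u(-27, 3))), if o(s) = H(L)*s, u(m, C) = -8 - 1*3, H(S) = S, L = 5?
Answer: 46/5749 ≈ 0.0080014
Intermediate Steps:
u(m, C) = -11 (u(m, C) = -8 - 3 = -11)
o(s) = 5*s
1/(o(25) + 1/(-35 + u(-27, 3))) = 1/(5*25 + 1/(-35 - 11)) = 1/(125 + 1/(-46)) = 1/(125 - 1/46) = 1/(5749/46) = 46/5749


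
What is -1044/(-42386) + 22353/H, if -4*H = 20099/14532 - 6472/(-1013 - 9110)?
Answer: -278754977941392294/6305198964233 ≈ -44210.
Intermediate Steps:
H = -297513281/588429744 (H = -(20099/14532 - 6472/(-1013 - 9110))/4 = -(20099*(1/14532) - 6472/(-10123))/4 = -(20099/14532 - 6472*(-1/10123))/4 = -(20099/14532 + 6472/10123)/4 = -¼*297513281/147107436 = -297513281/588429744 ≈ -0.50561)
-1044/(-42386) + 22353/H = -1044/(-42386) + 22353/(-297513281/588429744) = -1044*(-1/42386) + 22353*(-588429744/297513281) = 522/21193 - 13153170067632/297513281 = -278754977941392294/6305198964233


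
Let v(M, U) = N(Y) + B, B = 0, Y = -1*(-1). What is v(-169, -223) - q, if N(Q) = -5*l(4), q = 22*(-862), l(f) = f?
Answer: 18944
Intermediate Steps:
Y = 1
q = -18964
N(Q) = -20 (N(Q) = -5*4 = -20)
v(M, U) = -20 (v(M, U) = -20 + 0 = -20)
v(-169, -223) - q = -20 - 1*(-18964) = -20 + 18964 = 18944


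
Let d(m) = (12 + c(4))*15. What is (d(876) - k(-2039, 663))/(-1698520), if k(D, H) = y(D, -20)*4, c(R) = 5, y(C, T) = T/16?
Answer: -13/84926 ≈ -0.00015307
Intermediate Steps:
y(C, T) = T/16 (y(C, T) = T*(1/16) = T/16)
k(D, H) = -5 (k(D, H) = ((1/16)*(-20))*4 = -5/4*4 = -5)
d(m) = 255 (d(m) = (12 + 5)*15 = 17*15 = 255)
(d(876) - k(-2039, 663))/(-1698520) = (255 - 1*(-5))/(-1698520) = (255 + 5)*(-1/1698520) = 260*(-1/1698520) = -13/84926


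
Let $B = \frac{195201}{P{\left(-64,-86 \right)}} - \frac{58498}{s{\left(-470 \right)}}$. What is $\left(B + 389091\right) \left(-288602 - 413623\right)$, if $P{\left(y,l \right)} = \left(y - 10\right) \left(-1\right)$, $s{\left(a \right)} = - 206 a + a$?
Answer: $- \frac{39226052670345711}{142598} \approx -2.7508 \cdot 10^{11}$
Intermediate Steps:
$s{\left(a \right)} = - 205 a$
$P{\left(y,l \right)} = 10 - y$ ($P{\left(y,l \right)} = \left(-10 + y\right) \left(-1\right) = 10 - y$)
$B = \frac{9401643749}{3564950}$ ($B = \frac{195201}{10 - -64} - \frac{58498}{\left(-205\right) \left(-470\right)} = \frac{195201}{10 + 64} - \frac{58498}{96350} = \frac{195201}{74} - \frac{29249}{48175} = \frac{9401643749}{3564950} \approx 2637.2$)
$\left(B + 389091\right) \left(-288602 - 413623\right) = \left(\frac{9401643749}{3564950} + 389091\right) \left(-288602 - 413623\right) = \frac{1396491604199}{3564950} \left(-702225\right) = - \frac{39226052670345711}{142598}$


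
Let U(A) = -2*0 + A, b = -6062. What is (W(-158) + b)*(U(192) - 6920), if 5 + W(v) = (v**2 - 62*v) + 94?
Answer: -193678936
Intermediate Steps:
W(v) = 89 + v**2 - 62*v (W(v) = -5 + ((v**2 - 62*v) + 94) = -5 + (94 + v**2 - 62*v) = 89 + v**2 - 62*v)
U(A) = A (U(A) = 0 + A = A)
(W(-158) + b)*(U(192) - 6920) = ((89 + (-158)**2 - 62*(-158)) - 6062)*(192 - 6920) = ((89 + 24964 + 9796) - 6062)*(-6728) = (34849 - 6062)*(-6728) = 28787*(-6728) = -193678936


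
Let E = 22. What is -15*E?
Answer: -330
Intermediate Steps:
-15*E = -15*22 = -330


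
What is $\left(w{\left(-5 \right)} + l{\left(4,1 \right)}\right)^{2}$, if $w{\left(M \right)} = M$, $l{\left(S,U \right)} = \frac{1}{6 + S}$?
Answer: $\frac{2401}{100} \approx 24.01$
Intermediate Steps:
$\left(w{\left(-5 \right)} + l{\left(4,1 \right)}\right)^{2} = \left(-5 + \frac{1}{6 + 4}\right)^{2} = \left(-5 + \frac{1}{10}\right)^{2} = \left(- \frac{49}{10}\right)^{2} = \frac{2401}{100}$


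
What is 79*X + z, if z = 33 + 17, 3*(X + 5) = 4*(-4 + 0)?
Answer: -2299/3 ≈ -766.33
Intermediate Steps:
X = -31/3 (X = -5 + (4*(-4 + 0))/3 = -5 + (4*(-4))/3 = -5 + (1/3)*(-16) = -5 - 16/3 = -31/3 ≈ -10.333)
z = 50
79*X + z = 79*(-31/3) + 50 = -2449/3 + 50 = -2299/3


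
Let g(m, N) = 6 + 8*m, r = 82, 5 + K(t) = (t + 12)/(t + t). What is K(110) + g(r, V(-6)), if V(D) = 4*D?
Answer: 72331/110 ≈ 657.55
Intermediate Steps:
K(t) = -5 + (12 + t)/(2*t) (K(t) = -5 + (t + 12)/(t + t) = -5 + (12 + t)/((2*t)) = -5 + (12 + t)*(1/(2*t)) = -5 + (12 + t)/(2*t))
K(110) + g(r, V(-6)) = (-9/2 + 6/110) + (6 + 8*82) = (-9/2 + 6*(1/110)) + (6 + 656) = (-9/2 + 3/55) + 662 = -489/110 + 662 = 72331/110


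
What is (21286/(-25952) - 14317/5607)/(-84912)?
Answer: 245452693/6177894153984 ≈ 3.9731e-5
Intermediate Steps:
(21286/(-25952) - 14317/5607)/(-84912) = (21286*(-1/25952) - 14317*1/5607)*(-1/84912) = (-10643/12976 - 14317/5607)*(-1/84912) = -245452693/72756432*(-1/84912) = 245452693/6177894153984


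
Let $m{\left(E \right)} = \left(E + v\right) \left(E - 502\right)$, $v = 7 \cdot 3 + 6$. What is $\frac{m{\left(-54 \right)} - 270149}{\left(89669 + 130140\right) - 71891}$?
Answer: $- \frac{255137}{147918} \approx -1.7249$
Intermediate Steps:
$v = 27$ ($v = 21 + 6 = 27$)
$m{\left(E \right)} = \left(-502 + E\right) \left(27 + E\right)$ ($m{\left(E \right)} = \left(E + 27\right) \left(E - 502\right) = \left(27 + E\right) \left(-502 + E\right) = \left(-502 + E\right) \left(27 + E\right)$)
$\frac{m{\left(-54 \right)} - 270149}{\left(89669 + 130140\right) - 71891} = \frac{\left(-13554 + \left(-54\right)^{2} - -25650\right) - 270149}{\left(89669 + 130140\right) - 71891} = \frac{\left(-13554 + 2916 + 25650\right) - 270149}{219809 - 71891} = \frac{15012 - 270149}{147918} = \left(-255137\right) \frac{1}{147918} = - \frac{255137}{147918}$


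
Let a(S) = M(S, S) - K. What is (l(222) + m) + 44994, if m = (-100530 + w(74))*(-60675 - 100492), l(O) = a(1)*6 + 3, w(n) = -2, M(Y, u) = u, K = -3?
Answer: 16202485865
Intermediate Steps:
a(S) = 3 + S (a(S) = S - 1*(-3) = S + 3 = 3 + S)
l(O) = 27 (l(O) = (3 + 1)*6 + 3 = 4*6 + 3 = 24 + 3 = 27)
m = 16202440844 (m = (-100530 - 2)*(-60675 - 100492) = -100532*(-161167) = 16202440844)
(l(222) + m) + 44994 = (27 + 16202440844) + 44994 = 16202440871 + 44994 = 16202485865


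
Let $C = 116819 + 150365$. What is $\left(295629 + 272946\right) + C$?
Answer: $835759$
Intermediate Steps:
$C = 267184$
$\left(295629 + 272946\right) + C = \left(295629 + 272946\right) + 267184 = 568575 + 267184 = 835759$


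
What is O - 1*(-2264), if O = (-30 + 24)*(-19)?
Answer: 2378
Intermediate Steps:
O = 114 (O = -6*(-19) = 114)
O - 1*(-2264) = 114 - 1*(-2264) = 114 + 2264 = 2378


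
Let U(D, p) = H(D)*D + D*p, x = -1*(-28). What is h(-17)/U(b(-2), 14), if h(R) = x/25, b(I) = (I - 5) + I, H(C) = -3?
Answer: -28/2475 ≈ -0.011313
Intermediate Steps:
x = 28
b(I) = -5 + 2*I (b(I) = (-5 + I) + I = -5 + 2*I)
U(D, p) = -3*D + D*p
h(R) = 28/25
h(-17)/U(b(-2), 14) = 28/(25*(((-5 + 2*(-2))*(-3 + 14)))) = 28/(25*(((-5 - 4)*11))) = 28/(25*((-9*11))) = (28/25)/(-99) = (28/25)*(-1/99) = -28/2475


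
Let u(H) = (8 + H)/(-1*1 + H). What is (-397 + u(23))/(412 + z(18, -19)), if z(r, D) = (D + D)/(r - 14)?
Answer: -8703/8855 ≈ -0.98283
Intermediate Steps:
u(H) = (8 + H)/(-1 + H)
z(r, D) = 2*D/(-14 + r) (z(r, D) = (2*D)/(-14 + r) = 2*D/(-14 + r))
(-397 + u(23))/(412 + z(18, -19)) = (-397 + (8 + 23)/(-1 + 23))/(412 + 2*(-19)/(-14 + 18)) = (-397 + 31/22)/(412 + 2*(-19)/4) = (-397 + (1/22)*31)/(412 + 2*(-19)*(¼)) = (-397 + 31/22)/(412 - 19/2) = -8703/(22*805/2) = -8703/22*2/805 = -8703/8855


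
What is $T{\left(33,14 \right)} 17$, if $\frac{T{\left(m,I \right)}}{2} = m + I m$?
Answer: $16830$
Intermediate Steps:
$T{\left(m,I \right)} = 2 m + 2 I m$ ($T{\left(m,I \right)} = 2 \left(m + I m\right) = 2 m + 2 I m$)
$T{\left(33,14 \right)} 17 = 2 \cdot 33 \left(1 + 14\right) 17 = 2 \cdot 33 \cdot 15 \cdot 17 = 990 \cdot 17 = 16830$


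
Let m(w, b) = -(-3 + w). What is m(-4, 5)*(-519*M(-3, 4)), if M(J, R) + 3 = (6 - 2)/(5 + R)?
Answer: 27853/3 ≈ 9284.3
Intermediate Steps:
M(J, R) = -3 + 4/(5 + R) (M(J, R) = -3 + (6 - 2)/(5 + R) = -3 + 4/(5 + R))
m(w, b) = 3 - w
m(-4, 5)*(-519*M(-3, 4)) = (3 - 1*(-4))*(-519*(-11 - 3*4)/(5 + 4)) = (3 + 4)*(-519*(-11 - 12)/9) = 7*(-173*(-23)/3) = 7*(-519*(-23/9)) = 7*(3979/3) = 27853/3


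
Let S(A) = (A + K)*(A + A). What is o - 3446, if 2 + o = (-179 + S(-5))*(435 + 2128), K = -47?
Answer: 870535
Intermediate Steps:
S(A) = 2*A*(-47 + A) (S(A) = (A - 47)*(A + A) = (-47 + A)*(2*A) = 2*A*(-47 + A))
o = 873981 (o = -2 + (-179 + 2*(-5)*(-47 - 5))*(435 + 2128) = -2 + (-179 + 2*(-5)*(-52))*2563 = -2 + (-179 + 520)*2563 = -2 + 341*2563 = -2 + 873983 = 873981)
o - 3446 = 873981 - 3446 = 870535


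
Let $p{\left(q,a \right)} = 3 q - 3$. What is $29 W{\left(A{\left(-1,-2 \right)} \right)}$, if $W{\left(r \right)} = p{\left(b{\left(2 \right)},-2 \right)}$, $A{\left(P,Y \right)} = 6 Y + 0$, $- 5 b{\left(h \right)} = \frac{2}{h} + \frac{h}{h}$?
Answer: $- \frac{609}{5} \approx -121.8$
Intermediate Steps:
$b{\left(h \right)} = - \frac{1}{5} - \frac{2}{5 h}$ ($b{\left(h \right)} = - \frac{\frac{2}{h} + \frac{h}{h}}{5} = - \frac{\frac{2}{h} + 1}{5} = - \frac{1 + \frac{2}{h}}{5} = - \frac{1}{5} - \frac{2}{5 h}$)
$A{\left(P,Y \right)} = 6 Y$
$p{\left(q,a \right)} = -3 + 3 q$
$W{\left(r \right)} = - \frac{21}{5}$ ($W{\left(r \right)} = -3 + 3 \frac{-2 - 2}{5 \cdot 2} = -3 + 3 \cdot \frac{1}{5} \cdot \frac{1}{2} \left(-2 - 2\right) = -3 + 3 \cdot \frac{1}{5} \cdot \frac{1}{2} \left(-4\right) = -3 + 3 \left(- \frac{2}{5}\right) = -3 - \frac{6}{5} = - \frac{21}{5}$)
$29 W{\left(A{\left(-1,-2 \right)} \right)} = 29 \left(- \frac{21}{5}\right) = - \frac{609}{5}$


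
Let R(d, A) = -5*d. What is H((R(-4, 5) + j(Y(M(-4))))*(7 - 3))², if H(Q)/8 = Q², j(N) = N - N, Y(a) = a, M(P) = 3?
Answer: 2621440000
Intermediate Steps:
j(N) = 0
H(Q) = 8*Q²
H((R(-4, 5) + j(Y(M(-4))))*(7 - 3))² = (8*((-5*(-4) + 0)*(7 - 3))²)² = (8*((20 + 0)*4)²)² = (8*(20*4)²)² = (8*80²)² = (8*6400)² = 51200² = 2621440000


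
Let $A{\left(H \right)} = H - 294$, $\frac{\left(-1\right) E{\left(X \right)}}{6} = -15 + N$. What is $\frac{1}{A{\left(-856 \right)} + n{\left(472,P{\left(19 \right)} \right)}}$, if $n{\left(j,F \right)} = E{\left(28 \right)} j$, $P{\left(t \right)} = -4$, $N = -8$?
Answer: $\frac{1}{63986} \approx 1.5628 \cdot 10^{-5}$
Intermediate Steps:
$E{\left(X \right)} = 138$ ($E{\left(X \right)} = - 6 \left(-15 - 8\right) = \left(-6\right) \left(-23\right) = 138$)
$A{\left(H \right)} = -294 + H$ ($A{\left(H \right)} = H - 294 = -294 + H$)
$n{\left(j,F \right)} = 138 j$
$\frac{1}{A{\left(-856 \right)} + n{\left(472,P{\left(19 \right)} \right)}} = \frac{1}{\left(-294 - 856\right) + 138 \cdot 472} = \frac{1}{-1150 + 65136} = \frac{1}{63986}$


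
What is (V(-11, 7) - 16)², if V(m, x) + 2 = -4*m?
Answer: 676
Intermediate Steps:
V(m, x) = -2 - 4*m
(V(-11, 7) - 16)² = ((-2 - 4*(-11)) - 16)² = ((-2 + 44) - 16)² = (42 - 16)² = 26² = 676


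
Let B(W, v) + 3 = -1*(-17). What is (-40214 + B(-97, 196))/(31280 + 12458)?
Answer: -20100/21869 ≈ -0.91911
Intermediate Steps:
B(W, v) = 14 (B(W, v) = -3 - 1*(-17) = -3 + 17 = 14)
(-40214 + B(-97, 196))/(31280 + 12458) = (-40214 + 14)/(31280 + 12458) = -40200/43738 = -40200*1/43738 = -20100/21869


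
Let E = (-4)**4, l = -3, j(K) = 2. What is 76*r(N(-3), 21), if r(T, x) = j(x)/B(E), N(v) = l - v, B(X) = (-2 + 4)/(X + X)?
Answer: 38912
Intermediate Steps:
E = 256
B(X) = 1/X (B(X) = 2/((2*X)) = 2*(1/(2*X)) = 1/X)
N(v) = -3 - v
r(T, x) = 512 (r(T, x) = 2/(1/256) = 2*256 = 512)
76*r(N(-3), 21) = 76*512 = 38912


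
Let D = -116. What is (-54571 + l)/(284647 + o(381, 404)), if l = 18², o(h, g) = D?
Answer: -54247/284531 ≈ -0.19065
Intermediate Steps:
o(h, g) = -116
l = 324
(-54571 + l)/(284647 + o(381, 404)) = (-54571 + 324)/(284647 - 116) = -54247/284531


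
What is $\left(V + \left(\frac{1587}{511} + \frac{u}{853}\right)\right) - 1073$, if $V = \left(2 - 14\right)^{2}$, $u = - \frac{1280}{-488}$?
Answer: $- \frac{24618395596}{26588863} \approx -925.89$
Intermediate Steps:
$u = \frac{160}{61}$ ($u = \left(-1280\right) \left(- \frac{1}{488}\right) = \frac{160}{61} \approx 2.623$)
$V = 144$ ($V = \left(-12\right)^{2} = 144$)
$\left(V + \left(\frac{1587}{511} + \frac{u}{853}\right)\right) - 1073 = \left(144 + \left(\frac{1587}{511} + \frac{160}{61 \cdot 853}\right)\right) - 1073 = \left(144 + \left(1587 \cdot \frac{1}{511} + \frac{160}{61} \cdot \frac{1}{853}\right)\right) - 1073 = \left(144 + \left(\frac{1587}{511} + \frac{160}{52033}\right)\right) - 1073 = \left(144 + \frac{82658131}{26588863}\right) - 1073 = \frac{3911454403}{26588863} - 1073 = - \frac{24618395596}{26588863}$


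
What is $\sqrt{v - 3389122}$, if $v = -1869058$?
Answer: $2 i \sqrt{1314545} \approx 2293.1 i$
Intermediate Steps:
$\sqrt{v - 3389122} = \sqrt{-1869058 - 3389122} = \sqrt{-5258180} = 2 i \sqrt{1314545}$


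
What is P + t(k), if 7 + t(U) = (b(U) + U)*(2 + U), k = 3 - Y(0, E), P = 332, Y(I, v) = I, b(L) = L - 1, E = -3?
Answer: 350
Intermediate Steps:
b(L) = -1 + L
k = 3 (k = 3 - 1*0 = 3 + 0 = 3)
t(U) = -7 + (-1 + 2*U)*(2 + U) (t(U) = -7 + ((-1 + U) + U)*(2 + U) = -7 + (-1 + 2*U)*(2 + U))
P + t(k) = 332 + (-9 + 2*3² + 3*3) = 332 + (-9 + 2*9 + 9) = 332 + (-9 + 18 + 9) = 332 + 18 = 350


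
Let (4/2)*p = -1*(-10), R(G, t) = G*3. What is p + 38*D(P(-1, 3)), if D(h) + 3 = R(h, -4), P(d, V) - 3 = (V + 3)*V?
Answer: 2285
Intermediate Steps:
P(d, V) = 3 + V*(3 + V) (P(d, V) = 3 + (V + 3)*V = 3 + (3 + V)*V = 3 + V*(3 + V))
R(G, t) = 3*G
D(h) = -3 + 3*h
p = 5 (p = (-1*(-10))/2 = (½)*10 = 5)
p + 38*D(P(-1, 3)) = 5 + 38*(-3 + 3*(3 + 3² + 3*3)) = 5 + 38*(-3 + 3*(3 + 9 + 9)) = 5 + 38*(-3 + 3*21) = 5 + 38*(-3 + 63) = 5 + 38*60 = 5 + 2280 = 2285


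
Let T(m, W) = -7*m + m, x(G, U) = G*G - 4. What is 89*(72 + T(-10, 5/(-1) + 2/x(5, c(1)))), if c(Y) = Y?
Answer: 11748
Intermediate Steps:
x(G, U) = -4 + G**2 (x(G, U) = G**2 - 4 = -4 + G**2)
T(m, W) = -6*m
89*(72 + T(-10, 5/(-1) + 2/x(5, c(1)))) = 89*(72 - 6*(-10)) = 89*(72 + 60) = 89*132 = 11748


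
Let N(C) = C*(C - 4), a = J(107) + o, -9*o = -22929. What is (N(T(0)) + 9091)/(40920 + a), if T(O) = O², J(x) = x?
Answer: 27273/130724 ≈ 0.20863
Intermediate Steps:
o = 7643/3 (o = -⅑*(-22929) = 7643/3 ≈ 2547.7)
a = 7964/3 (a = 107 + 7643/3 = 7964/3 ≈ 2654.7)
N(C) = C*(-4 + C)
(N(T(0)) + 9091)/(40920 + a) = (0²*(-4 + 0²) + 9091)/(40920 + 7964/3) = (0*(-4 + 0) + 9091)/(130724/3) = (0*(-4) + 9091)*(3/130724) = (0 + 9091)*(3/130724) = 9091*(3/130724) = 27273/130724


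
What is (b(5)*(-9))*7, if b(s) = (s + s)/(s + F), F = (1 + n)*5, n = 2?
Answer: -63/2 ≈ -31.500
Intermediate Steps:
F = 15 (F = (1 + 2)*5 = 3*5 = 15)
b(s) = 2*s/(15 + s) (b(s) = (s + s)/(s + 15) = (2*s)/(15 + s) = 2*s/(15 + s))
(b(5)*(-9))*7 = ((2*5/(15 + 5))*(-9))*7 = ((2*5/20)*(-9))*7 = ((2*5*(1/20))*(-9))*7 = ((½)*(-9))*7 = -9/2*7 = -63/2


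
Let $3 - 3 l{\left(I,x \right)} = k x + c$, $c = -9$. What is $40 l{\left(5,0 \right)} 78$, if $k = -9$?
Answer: $12480$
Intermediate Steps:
$l{\left(I,x \right)} = 4 + 3 x$ ($l{\left(I,x \right)} = 1 - \frac{- 9 x - 9}{3} = 1 - \frac{-9 - 9 x}{3} = 1 + \left(3 + 3 x\right) = 4 + 3 x$)
$40 l{\left(5,0 \right)} 78 = 40 \left(4 + 3 \cdot 0\right) 78 = 40 \left(4 + 0\right) 78 = 40 \cdot 4 \cdot 78 = 160 \cdot 78 = 12480$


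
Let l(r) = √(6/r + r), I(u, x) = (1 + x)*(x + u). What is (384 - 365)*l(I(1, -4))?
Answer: 19*√87/3 ≈ 59.073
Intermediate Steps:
I(u, x) = (1 + x)*(u + x)
l(r) = √(r + 6/r)
(384 - 365)*l(I(1, -4)) = (384 - 365)*√((1 - 4 + (-4)² + 1*(-4)) + 6/(1 - 4 + (-4)² + 1*(-4))) = 19*√((1 - 4 + 16 - 4) + 6/(1 - 4 + 16 - 4)) = 19*√(9 + 6/9) = 19*√(9 + 6*(⅑)) = 19*√(9 + ⅔) = 19*√(29/3) = 19*(√87/3) = 19*√87/3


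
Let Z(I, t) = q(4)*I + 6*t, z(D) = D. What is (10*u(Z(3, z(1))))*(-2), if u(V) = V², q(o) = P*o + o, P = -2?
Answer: -720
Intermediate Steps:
q(o) = -o (q(o) = -2*o + o = -o)
Z(I, t) = -4*I + 6*t (Z(I, t) = (-1*4)*I + 6*t = -4*I + 6*t)
(10*u(Z(3, z(1))))*(-2) = (10*(-4*3 + 6*1)²)*(-2) = (10*(-12 + 6)²)*(-2) = (10*(-6)²)*(-2) = (10*36)*(-2) = 360*(-2) = -720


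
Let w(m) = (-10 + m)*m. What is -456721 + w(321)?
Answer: -356890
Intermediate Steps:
w(m) = m*(-10 + m)
-456721 + w(321) = -456721 + 321*(-10 + 321) = -456721 + 321*311 = -456721 + 99831 = -356890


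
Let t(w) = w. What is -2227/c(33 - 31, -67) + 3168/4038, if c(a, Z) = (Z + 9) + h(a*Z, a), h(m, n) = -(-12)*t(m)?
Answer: 139907/65954 ≈ 2.1213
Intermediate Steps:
h(m, n) = 12*m (h(m, n) = -(-12)*m = 12*m)
c(a, Z) = 9 + Z + 12*Z*a (c(a, Z) = (Z + 9) + 12*(a*Z) = (9 + Z) + 12*(Z*a) = (9 + Z) + 12*Z*a = 9 + Z + 12*Z*a)
-2227/c(33 - 31, -67) + 3168/4038 = -2227/(9 - 67 + 12*(-67)*(33 - 31)) + 3168/4038 = -2227/(9 - 67 + 12*(-67)*2) + 3168*(1/4038) = -2227/(9 - 67 - 1608) + 528/673 = -2227/(-1666) + 528/673 = -2227*(-1/1666) + 528/673 = 131/98 + 528/673 = 139907/65954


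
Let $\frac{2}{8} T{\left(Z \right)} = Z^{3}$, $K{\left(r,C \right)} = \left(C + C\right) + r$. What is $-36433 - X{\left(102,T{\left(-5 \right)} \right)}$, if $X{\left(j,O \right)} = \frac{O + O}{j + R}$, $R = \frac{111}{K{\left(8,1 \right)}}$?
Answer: $- \frac{41195723}{1131} \approx -36424.0$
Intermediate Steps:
$K{\left(r,C \right)} = r + 2 C$ ($K{\left(r,C \right)} = 2 C + r = r + 2 C$)
$R = \frac{111}{10}$ ($R = \frac{111}{8 + 2 \cdot 1} = \frac{111}{8 + 2} = \frac{111}{10} \approx 11.1$)
$T{\left(Z \right)} = 4 Z^{3}$
$X{\left(j,O \right)} = \frac{2 O}{\frac{111}{10} + j}$ ($X{\left(j,O \right)} = \frac{O + O}{j + \frac{111}{10}} = \frac{2 O}{\frac{111}{10} + j}$)
$-36433 - X{\left(102,T{\left(-5 \right)} \right)} = -36433 - \frac{20 \cdot 4 \left(-5\right)^{3}}{111 + 10 \cdot 102} = -36433 - \frac{20 \cdot 4 \left(-125\right)}{111 + 1020} = -36433 - 20 \left(-500\right) \frac{1}{1131} = -36433 - - \frac{10000}{1131} = -36433 + \frac{10000}{1131} = - \frac{41195723}{1131}$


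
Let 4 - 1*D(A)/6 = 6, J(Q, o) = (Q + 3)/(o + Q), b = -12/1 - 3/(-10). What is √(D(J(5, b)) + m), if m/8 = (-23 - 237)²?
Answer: 2*√135197 ≈ 735.38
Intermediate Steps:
b = -117/10 (b = -12*1 - 3*(-⅒) = -12 + 3/10 = -117/10 ≈ -11.700)
J(Q, o) = (3 + Q)/(Q + o)
D(A) = -12 (D(A) = 24 - 6*6 = 24 - 36 = -12)
m = 540800 (m = 8*(-23 - 237)² = 8*(-260)² = 8*67600 = 540800)
√(D(J(5, b)) + m) = √(-12 + 540800) = √540788 = 2*√135197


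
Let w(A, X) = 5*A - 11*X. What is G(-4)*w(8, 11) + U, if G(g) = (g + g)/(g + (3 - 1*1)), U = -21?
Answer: -345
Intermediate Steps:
w(A, X) = -11*X + 5*A
G(g) = 2*g/(2 + g) (G(g) = (2*g)/(g + (3 - 1)) = (2*g)/(g + 2) = (2*g)/(2 + g) = 2*g/(2 + g))
G(-4)*w(8, 11) + U = (2*(-4)/(2 - 4))*(-11*11 + 5*8) - 21 = (2*(-4)/(-2))*(-121 + 40) - 21 = (2*(-4)*(-½))*(-81) - 21 = 4*(-81) - 21 = -324 - 21 = -345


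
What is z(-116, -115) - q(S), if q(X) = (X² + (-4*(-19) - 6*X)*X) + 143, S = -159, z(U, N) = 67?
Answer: 138413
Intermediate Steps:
q(X) = 143 + X² + X*(76 - 6*X) (q(X) = (X² + (76 - 6*X)*X) + 143 = (X² + X*(76 - 6*X)) + 143 = 143 + X² + X*(76 - 6*X))
z(-116, -115) - q(S) = 67 - (143 - 5*(-159)² + 76*(-159)) = 67 - (143 - 5*25281 - 12084) = 67 - (143 - 126405 - 12084) = 67 - 1*(-138346) = 67 + 138346 = 138413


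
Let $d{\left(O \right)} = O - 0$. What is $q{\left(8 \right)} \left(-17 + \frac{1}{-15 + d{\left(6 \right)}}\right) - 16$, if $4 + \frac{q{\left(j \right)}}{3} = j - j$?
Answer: $\frac{568}{3} \approx 189.33$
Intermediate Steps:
$d{\left(O \right)} = O$ ($d{\left(O \right)} = O + 0 = O$)
$q{\left(j \right)} = -12$ ($q{\left(j \right)} = -12 + 3 \left(j - j\right) = -12 + 3 \cdot 0 = -12 + 0 = -12$)
$q{\left(8 \right)} \left(-17 + \frac{1}{-15 + d{\left(6 \right)}}\right) - 16 = - 12 \left(-17 + \frac{1}{-15 + 6}\right) - 16 = - 12 \left(-17 + \frac{1}{-9}\right) - 16 = - 12 \left(-17 - \frac{1}{9}\right) - 16 = \left(-12\right) \left(- \frac{154}{9}\right) - 16 = \frac{616}{3} - 16 = \frac{568}{3}$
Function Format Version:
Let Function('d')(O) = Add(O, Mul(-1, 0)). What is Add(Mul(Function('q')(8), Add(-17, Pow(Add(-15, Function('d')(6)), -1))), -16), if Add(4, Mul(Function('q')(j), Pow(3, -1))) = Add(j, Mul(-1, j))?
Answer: Rational(568, 3) ≈ 189.33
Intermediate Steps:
Function('d')(O) = O (Function('d')(O) = Add(O, 0) = O)
Function('q')(j) = -12 (Function('q')(j) = Add(-12, Mul(3, Add(j, Mul(-1, j)))) = Add(-12, Mul(3, 0)) = Add(-12, 0) = -12)
Add(Mul(Function('q')(8), Add(-17, Pow(Add(-15, Function('d')(6)), -1))), -16) = Add(Mul(-12, Add(-17, Pow(Add(-15, 6), -1))), -16) = Add(Mul(-12, Add(-17, Pow(-9, -1))), -16) = Add(Mul(-12, Add(-17, Rational(-1, 9))), -16) = Add(Mul(-12, Rational(-154, 9)), -16) = Add(Rational(616, 3), -16) = Rational(568, 3)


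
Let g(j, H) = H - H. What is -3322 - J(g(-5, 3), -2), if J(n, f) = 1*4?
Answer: -3326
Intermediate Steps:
g(j, H) = 0
J(n, f) = 4
-3322 - J(g(-5, 3), -2) = -3322 - 1*4 = -3322 - 4 = -3326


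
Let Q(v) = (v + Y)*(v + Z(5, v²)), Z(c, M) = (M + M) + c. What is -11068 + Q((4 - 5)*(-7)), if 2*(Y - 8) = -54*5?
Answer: -24268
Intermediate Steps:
Z(c, M) = c + 2*M (Z(c, M) = 2*M + c = c + 2*M)
Y = -127 (Y = 8 + (-54*5)/2 = 8 + (½)*(-270) = 8 - 135 = -127)
Q(v) = (-127 + v)*(5 + v + 2*v²) (Q(v) = (v - 127)*(v + (5 + 2*v²)) = (-127 + v)*(5 + v + 2*v²))
-11068 + Q((4 - 5)*(-7)) = -11068 + (-635 - 253*49*(4 - 5)² - 122*(4 - 5)*(-7) + 2*((4 - 5)*(-7))³) = -11068 + (-635 - 253*(-1*(-7))² - (-122)*(-7) + 2*(-1*(-7))³) = -11068 + (-635 - 253*7² - 122*7 + 2*7³) = -11068 + (-635 - 253*49 - 854 + 2*343) = -11068 + (-635 - 12397 - 854 + 686) = -11068 - 13200 = -24268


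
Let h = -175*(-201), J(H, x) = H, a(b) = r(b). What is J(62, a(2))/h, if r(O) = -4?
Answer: 62/35175 ≈ 0.0017626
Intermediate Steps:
a(b) = -4
h = 35175
J(62, a(2))/h = 62/35175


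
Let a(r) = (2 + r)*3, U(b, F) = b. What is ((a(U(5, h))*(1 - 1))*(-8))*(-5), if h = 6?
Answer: 0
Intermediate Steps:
a(r) = 6 + 3*r
((a(U(5, h))*(1 - 1))*(-8))*(-5) = (((6 + 3*5)*(1 - 1))*(-8))*(-5) = (((6 + 15)*0)*(-8))*(-5) = ((21*0)*(-8))*(-5) = (0*(-8))*(-5) = 0*(-5) = 0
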